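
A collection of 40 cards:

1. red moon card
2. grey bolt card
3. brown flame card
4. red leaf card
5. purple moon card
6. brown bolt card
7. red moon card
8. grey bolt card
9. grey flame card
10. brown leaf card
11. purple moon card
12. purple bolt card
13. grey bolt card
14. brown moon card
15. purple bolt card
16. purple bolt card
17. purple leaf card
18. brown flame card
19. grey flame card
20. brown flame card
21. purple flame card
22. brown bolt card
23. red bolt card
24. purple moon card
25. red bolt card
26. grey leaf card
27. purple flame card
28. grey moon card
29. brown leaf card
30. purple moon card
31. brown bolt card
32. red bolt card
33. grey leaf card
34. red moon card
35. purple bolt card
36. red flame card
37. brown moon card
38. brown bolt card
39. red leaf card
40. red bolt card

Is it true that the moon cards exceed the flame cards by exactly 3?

False

moon cards: 10.
flame cards: 8.
The claim requires 10 − 8 (= 2) to equal 3, which does not hold.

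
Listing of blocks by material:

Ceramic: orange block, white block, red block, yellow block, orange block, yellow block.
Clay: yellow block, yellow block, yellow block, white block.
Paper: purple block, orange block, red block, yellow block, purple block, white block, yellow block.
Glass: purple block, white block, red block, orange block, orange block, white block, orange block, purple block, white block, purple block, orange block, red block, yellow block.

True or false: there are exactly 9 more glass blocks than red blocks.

True

|glass blocks| = 13.
|red blocks| = 4.
The claim requires 13 − 4 (= 9) to equal 9, which holds.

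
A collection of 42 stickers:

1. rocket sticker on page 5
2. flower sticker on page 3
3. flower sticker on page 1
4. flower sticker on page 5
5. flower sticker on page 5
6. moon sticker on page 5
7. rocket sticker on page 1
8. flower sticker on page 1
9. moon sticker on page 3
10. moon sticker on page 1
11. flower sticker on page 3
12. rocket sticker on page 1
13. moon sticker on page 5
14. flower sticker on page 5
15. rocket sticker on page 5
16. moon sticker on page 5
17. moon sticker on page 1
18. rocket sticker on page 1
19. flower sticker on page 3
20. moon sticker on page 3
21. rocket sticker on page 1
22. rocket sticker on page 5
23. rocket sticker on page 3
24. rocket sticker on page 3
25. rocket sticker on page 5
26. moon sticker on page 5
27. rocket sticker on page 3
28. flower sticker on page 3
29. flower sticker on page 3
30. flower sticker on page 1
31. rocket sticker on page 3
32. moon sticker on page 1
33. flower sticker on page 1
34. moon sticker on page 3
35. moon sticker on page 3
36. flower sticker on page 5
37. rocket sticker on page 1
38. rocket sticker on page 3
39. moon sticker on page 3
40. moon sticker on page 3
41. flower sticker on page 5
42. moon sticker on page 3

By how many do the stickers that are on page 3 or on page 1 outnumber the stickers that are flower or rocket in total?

1

stickers on page 3 or on page 1: 29.
stickers that are flower or rocket: 28.
29 − 28 = 1.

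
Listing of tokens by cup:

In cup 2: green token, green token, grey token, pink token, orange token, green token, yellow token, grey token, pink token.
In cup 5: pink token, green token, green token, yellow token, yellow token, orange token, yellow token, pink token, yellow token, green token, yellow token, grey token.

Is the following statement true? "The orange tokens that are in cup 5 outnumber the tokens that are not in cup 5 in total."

|orange tokens in cup 5| = 1.
|tokens that are not in cup 5| = 9.
The claim requires 1 > 9, which does not hold.

False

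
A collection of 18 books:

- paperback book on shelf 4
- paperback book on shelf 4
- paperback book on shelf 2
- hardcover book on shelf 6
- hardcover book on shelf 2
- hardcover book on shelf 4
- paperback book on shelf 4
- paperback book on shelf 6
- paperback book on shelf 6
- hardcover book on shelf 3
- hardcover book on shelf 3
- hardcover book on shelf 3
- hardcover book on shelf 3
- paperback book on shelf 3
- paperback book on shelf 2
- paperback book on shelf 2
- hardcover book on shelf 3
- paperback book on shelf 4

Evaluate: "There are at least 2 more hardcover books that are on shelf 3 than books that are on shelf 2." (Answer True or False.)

There are 5 hardcover books on shelf 3.
There are 4 books on shelf 2.
The claim requires 5 − 4 = 1 ≥ 2, which does not hold.

False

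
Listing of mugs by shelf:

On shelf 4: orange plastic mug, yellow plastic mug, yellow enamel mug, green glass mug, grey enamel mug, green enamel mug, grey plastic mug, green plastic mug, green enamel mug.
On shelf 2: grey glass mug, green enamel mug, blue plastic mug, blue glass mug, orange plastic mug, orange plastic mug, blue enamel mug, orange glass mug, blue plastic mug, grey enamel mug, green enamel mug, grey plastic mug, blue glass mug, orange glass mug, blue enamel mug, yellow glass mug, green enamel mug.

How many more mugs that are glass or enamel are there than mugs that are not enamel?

1

mugs that are glass or enamel: 17.
mugs that are not enamel: 16.
17 − 16 = 1.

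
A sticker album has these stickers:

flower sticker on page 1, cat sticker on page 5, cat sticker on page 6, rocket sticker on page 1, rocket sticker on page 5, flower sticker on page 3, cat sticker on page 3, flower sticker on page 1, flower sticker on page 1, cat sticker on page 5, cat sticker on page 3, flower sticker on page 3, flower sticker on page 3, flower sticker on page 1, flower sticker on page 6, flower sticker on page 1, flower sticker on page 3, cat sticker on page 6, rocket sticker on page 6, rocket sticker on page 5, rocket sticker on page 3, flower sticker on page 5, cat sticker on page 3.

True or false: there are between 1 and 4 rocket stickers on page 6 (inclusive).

rocket stickers on page 6: 1.
The claim requires 1 ≤ 1 ≤ 4, which holds.

True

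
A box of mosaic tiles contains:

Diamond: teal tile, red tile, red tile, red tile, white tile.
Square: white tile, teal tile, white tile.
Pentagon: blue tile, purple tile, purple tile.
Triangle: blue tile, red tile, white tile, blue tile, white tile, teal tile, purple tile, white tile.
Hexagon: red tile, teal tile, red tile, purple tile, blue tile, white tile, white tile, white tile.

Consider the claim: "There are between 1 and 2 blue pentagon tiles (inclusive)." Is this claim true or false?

There is 1 blue pentagon tile.
The claim requires 1 ≤ 1 ≤ 2, which holds.

True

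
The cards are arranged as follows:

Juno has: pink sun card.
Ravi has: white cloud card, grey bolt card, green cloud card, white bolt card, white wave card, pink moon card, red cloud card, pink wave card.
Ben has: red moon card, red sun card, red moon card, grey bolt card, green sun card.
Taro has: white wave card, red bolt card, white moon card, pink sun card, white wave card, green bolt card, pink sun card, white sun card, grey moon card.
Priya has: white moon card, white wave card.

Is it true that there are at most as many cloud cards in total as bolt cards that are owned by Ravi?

|cloud cards| = 3.
|bolt cards owned by Ravi| = 2.
The claim requires 3 ≤ 2, which does not hold.

False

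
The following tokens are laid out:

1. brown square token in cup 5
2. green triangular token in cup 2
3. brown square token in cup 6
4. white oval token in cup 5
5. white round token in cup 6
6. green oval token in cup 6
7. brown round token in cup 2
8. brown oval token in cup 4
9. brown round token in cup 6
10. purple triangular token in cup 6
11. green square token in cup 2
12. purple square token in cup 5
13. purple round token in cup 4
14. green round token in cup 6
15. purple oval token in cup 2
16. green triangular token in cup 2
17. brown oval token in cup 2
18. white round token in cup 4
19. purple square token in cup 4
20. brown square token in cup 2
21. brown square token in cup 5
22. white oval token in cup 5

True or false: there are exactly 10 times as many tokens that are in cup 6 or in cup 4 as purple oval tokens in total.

tokens in cup 6 or in cup 4: 10.
purple oval tokens: 1.
The claim requires 10 = 10 × 1 = 10, which holds.

True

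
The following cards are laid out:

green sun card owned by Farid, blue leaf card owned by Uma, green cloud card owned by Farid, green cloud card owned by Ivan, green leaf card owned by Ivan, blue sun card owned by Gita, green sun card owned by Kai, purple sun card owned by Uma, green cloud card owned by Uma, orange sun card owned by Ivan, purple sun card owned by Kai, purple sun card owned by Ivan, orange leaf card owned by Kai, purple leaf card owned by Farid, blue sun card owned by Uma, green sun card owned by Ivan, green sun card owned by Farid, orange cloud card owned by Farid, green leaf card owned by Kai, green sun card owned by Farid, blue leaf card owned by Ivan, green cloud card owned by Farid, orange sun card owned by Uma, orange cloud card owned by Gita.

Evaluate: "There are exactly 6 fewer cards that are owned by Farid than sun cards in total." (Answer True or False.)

|cards owned by Farid| = 7.
|sun cards| = 12.
The claim requires 12 − 7 (= 5) to equal 6, which does not hold.

False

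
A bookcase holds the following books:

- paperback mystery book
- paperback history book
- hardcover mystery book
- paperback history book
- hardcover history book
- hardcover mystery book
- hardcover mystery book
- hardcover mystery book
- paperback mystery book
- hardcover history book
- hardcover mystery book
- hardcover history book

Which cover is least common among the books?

Counts by cover: hardcover 8, paperback 4.
The minimum is 4, held uniquely by paperback.

paperback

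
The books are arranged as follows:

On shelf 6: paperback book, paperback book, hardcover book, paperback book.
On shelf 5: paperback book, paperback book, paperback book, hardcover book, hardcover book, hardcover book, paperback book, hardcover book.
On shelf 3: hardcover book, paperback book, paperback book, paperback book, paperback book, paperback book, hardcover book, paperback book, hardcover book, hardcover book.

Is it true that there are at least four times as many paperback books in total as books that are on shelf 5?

False

|paperback books| = 13.
|books on shelf 5| = 8.
The claim requires 13 ≥ 4 × 8 = 32, which does not hold.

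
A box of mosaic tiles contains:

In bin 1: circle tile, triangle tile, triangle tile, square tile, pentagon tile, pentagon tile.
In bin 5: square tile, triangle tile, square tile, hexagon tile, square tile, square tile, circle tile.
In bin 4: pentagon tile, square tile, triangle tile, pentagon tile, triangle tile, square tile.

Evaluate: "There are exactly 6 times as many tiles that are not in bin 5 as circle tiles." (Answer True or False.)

True

There are 12 tiles that are not in bin 5.
There are 2 circle tiles.
The claim requires 12 = 6 × 2 = 12, which holds.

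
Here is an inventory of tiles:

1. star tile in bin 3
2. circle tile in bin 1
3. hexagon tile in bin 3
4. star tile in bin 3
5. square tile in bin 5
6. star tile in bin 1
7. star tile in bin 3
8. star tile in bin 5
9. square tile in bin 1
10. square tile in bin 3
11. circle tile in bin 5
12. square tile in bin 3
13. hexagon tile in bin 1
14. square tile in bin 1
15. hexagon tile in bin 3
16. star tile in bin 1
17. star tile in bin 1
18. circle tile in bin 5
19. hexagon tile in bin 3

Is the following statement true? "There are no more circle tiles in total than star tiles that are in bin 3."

True

There are 3 circle tiles.
There are 3 star tiles in bin 3.
The claim requires 3 ≤ 3, which holds.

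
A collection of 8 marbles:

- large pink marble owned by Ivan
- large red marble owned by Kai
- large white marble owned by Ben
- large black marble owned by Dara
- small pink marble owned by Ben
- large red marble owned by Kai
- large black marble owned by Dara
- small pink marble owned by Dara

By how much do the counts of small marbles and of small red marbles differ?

2

small marbles: 2. small red marbles: 0.
|2 − 0| = 2 − 0 = 2.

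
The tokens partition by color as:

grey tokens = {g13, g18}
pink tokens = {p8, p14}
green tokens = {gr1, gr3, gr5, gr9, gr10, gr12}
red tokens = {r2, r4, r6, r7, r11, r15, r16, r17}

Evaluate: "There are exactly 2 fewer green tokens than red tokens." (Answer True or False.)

True

|green tokens| = 6.
|red tokens| = 8.
The claim requires 8 − 6 (= 2) to equal 2, which holds.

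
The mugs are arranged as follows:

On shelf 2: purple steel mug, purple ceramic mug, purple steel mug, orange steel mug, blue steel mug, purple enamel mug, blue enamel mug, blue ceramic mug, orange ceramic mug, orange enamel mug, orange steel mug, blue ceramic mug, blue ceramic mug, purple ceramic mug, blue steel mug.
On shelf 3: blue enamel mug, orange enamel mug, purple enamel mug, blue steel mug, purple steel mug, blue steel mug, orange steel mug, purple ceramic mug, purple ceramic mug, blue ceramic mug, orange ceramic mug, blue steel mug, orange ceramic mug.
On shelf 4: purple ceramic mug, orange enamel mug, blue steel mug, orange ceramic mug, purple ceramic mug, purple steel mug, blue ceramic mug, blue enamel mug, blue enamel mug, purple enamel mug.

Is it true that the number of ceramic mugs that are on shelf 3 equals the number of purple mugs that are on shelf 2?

There are 5 ceramic mugs on shelf 3.
There are 5 purple mugs on shelf 2.
The claim requires 5 = 5, which holds.

True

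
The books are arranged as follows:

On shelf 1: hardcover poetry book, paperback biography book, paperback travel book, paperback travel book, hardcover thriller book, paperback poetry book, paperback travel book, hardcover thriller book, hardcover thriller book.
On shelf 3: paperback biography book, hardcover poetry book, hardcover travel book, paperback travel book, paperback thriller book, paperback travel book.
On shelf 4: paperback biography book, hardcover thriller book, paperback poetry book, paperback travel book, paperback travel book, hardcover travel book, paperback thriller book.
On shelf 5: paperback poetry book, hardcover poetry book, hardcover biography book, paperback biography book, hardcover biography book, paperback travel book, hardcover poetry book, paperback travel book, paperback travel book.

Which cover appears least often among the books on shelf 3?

hardcover

Counts by cover (restricted to books on shelf 3): paperback 4, hardcover 2.
The minimum is 2, held uniquely by hardcover.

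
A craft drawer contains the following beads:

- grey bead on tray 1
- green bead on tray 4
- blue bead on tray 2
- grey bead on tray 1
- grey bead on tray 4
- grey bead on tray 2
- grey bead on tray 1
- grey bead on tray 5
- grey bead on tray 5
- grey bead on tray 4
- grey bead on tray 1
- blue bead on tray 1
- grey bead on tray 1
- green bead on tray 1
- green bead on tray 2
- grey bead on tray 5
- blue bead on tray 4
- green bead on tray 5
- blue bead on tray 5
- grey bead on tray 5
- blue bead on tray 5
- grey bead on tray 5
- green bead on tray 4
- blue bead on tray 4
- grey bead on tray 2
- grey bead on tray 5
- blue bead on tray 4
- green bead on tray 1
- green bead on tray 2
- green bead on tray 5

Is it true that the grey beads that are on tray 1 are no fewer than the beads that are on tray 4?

False

|grey beads on tray 1| = 5.
|beads on tray 4| = 7.
The claim requires 5 ≥ 7, which does not hold.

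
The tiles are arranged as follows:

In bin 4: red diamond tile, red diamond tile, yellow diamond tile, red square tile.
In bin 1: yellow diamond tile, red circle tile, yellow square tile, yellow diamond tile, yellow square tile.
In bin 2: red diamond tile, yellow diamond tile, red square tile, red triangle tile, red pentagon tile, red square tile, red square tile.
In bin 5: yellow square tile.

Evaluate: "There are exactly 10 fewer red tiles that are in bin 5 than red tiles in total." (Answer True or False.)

|red tiles in bin 5| = 0.
|red tiles| = 10.
The claim requires 10 − 0 (= 10) to equal 10, which holds.

True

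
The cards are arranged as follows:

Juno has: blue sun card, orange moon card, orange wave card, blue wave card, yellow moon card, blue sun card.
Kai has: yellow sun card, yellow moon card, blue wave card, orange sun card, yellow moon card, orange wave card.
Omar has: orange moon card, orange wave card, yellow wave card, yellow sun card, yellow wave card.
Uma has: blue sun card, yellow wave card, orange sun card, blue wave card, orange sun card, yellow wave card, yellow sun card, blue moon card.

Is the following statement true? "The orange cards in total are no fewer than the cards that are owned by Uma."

True

There are 8 orange cards.
Count of cards owned by Uma: 8.
The claim requires 8 ≥ 8, which holds.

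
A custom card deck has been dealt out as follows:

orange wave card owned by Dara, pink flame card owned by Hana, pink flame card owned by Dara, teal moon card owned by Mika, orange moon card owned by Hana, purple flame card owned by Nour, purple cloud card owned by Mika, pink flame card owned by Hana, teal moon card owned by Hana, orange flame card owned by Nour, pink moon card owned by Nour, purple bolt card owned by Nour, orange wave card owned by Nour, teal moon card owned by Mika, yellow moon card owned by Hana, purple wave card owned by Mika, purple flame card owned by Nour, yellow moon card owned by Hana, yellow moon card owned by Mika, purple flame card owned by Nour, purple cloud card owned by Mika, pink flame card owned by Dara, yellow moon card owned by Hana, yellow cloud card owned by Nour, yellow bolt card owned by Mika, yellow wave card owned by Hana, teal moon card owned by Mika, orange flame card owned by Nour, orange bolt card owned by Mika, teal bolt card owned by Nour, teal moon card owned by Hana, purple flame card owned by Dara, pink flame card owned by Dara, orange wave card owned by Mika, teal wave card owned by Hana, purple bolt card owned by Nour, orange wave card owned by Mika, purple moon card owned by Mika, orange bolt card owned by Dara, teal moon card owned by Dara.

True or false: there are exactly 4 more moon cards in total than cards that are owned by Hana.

False

moon cards: 13.
cards owned by Hana: 10.
The claim requires 13 − 10 (= 3) to equal 4, which does not hold.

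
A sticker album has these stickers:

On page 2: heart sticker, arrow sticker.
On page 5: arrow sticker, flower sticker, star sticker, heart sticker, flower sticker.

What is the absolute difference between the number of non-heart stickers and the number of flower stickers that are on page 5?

non-heart stickers: 5. flower stickers on page 5: 2.
|5 − 2| = 5 − 2 = 3.

3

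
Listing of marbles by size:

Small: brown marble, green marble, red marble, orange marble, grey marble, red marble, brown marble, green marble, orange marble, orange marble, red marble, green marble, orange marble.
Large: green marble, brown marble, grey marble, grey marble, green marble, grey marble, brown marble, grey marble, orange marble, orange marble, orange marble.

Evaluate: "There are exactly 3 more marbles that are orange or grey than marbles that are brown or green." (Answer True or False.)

There are 12 marbles that are orange or grey.
There are 9 marbles that are brown or green.
The claim requires 12 − 9 (= 3) to equal 3, which holds.

True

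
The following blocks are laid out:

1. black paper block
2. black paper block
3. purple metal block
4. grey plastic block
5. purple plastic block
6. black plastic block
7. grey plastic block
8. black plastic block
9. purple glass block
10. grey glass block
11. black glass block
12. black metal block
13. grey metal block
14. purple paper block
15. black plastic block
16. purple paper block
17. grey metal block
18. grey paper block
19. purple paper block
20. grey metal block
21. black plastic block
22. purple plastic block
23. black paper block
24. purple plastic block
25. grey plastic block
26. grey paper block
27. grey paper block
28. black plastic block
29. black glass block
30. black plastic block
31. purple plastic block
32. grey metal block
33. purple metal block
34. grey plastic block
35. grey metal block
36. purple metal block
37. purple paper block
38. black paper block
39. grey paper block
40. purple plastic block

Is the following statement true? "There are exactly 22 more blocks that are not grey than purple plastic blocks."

There are 26 blocks that are not grey.
There are 5 purple plastic blocks.
The claim requires 26 − 5 (= 21) to equal 22, which does not hold.

False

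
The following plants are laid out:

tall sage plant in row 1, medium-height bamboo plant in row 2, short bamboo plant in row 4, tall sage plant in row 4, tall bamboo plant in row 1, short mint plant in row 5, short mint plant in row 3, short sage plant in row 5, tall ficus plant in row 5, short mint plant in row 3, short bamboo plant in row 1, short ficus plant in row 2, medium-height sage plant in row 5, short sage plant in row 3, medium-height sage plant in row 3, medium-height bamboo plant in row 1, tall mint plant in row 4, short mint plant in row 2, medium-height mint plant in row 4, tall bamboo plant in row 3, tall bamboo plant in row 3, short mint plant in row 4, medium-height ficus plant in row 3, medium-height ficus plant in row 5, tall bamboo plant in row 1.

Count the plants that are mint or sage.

13

mint: 7; sage: 6; together 7 + 6 = 13.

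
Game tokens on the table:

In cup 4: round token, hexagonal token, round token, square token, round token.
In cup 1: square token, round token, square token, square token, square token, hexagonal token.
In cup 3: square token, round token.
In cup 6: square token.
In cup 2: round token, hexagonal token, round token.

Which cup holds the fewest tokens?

Counts by cup: cup 1→6, cup 4→5, cup 2→3, cup 3→2, cup 6→1.
The minimum is 1, held uniquely by cup 6.

cup 6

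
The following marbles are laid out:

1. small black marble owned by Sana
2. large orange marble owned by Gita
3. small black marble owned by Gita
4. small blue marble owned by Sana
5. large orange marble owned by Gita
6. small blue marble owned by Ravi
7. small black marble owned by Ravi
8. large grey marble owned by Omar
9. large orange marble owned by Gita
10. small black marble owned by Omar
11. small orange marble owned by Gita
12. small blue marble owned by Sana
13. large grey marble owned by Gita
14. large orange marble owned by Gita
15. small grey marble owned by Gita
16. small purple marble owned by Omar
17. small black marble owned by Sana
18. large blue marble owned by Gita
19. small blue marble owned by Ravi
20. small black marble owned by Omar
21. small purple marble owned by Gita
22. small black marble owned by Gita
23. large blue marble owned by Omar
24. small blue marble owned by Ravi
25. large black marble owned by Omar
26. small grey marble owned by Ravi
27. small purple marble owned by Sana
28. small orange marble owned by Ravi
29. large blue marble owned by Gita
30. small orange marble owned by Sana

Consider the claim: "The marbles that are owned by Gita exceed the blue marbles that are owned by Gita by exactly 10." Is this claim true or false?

|marbles owned by Gita| = 12.
|blue marbles owned by Gita| = 2.
The claim requires 12 − 2 (= 10) to equal 10, which holds.

True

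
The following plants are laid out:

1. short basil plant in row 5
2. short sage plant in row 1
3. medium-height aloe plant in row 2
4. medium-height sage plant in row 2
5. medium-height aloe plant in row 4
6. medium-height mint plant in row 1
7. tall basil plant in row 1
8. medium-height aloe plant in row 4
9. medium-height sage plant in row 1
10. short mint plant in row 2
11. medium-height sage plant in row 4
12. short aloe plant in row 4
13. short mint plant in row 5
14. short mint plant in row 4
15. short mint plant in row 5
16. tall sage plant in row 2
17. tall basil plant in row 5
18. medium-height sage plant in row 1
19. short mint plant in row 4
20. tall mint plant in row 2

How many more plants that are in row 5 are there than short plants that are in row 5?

1

plants in row 5: 4.
short plants in row 5: 3.
4 − 3 = 1.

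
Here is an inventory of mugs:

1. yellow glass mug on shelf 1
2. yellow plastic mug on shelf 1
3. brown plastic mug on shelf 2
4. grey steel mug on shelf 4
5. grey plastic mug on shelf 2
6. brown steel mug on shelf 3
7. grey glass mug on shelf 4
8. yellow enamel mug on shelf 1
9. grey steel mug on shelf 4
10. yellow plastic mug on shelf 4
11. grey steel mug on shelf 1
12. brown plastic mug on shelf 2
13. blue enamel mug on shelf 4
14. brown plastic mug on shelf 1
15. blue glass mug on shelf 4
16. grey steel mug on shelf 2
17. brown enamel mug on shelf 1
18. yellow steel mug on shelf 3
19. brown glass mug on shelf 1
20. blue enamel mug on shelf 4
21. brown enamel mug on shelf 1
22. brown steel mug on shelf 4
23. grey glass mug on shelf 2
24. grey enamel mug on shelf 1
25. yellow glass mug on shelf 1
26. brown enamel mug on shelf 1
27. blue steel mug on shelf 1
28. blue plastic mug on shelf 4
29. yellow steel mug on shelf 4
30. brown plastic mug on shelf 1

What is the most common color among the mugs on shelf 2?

grey

Counts by color (restricted to mugs on shelf 2): grey 3, brown 2.
The maximum is 3, held uniquely by grey.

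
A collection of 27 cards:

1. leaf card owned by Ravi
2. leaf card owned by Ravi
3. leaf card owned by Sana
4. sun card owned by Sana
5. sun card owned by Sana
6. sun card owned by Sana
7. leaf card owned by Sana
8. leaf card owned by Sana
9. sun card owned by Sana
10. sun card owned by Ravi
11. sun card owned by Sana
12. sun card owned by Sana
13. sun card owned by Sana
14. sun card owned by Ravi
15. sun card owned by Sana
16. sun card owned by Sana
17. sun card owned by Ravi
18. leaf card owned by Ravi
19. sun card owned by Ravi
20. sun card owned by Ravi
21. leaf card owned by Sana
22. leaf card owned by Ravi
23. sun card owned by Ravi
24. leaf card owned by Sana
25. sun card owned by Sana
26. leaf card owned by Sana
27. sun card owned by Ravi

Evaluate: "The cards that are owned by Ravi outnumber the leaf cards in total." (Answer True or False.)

True

Count of cards owned by Ravi: 11.
There are 10 leaf cards.
The claim requires 11 > 10, which holds.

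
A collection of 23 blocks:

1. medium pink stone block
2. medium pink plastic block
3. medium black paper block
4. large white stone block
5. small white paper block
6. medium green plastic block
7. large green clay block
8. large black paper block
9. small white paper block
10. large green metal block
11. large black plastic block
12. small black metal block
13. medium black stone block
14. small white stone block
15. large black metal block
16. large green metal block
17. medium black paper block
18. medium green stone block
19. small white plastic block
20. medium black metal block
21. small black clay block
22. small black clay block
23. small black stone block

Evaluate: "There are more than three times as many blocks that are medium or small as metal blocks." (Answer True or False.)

True

|blocks that are medium or small| = 16.
|metal blocks| = 5.
The claim requires 16 > 3 × 5 = 15, which holds.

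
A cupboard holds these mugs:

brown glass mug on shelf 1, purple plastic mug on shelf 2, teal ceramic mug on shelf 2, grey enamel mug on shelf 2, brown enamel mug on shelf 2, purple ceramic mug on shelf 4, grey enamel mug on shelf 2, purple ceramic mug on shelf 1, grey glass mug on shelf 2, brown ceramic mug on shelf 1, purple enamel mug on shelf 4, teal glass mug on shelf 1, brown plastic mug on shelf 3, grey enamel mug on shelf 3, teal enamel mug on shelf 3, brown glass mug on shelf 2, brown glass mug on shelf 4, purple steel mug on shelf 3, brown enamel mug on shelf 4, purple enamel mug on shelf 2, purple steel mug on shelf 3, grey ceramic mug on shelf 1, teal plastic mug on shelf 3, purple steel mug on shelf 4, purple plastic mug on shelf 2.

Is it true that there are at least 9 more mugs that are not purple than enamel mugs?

|mugs that are not purple| = 16.
|enamel mugs| = 8.
The claim requires 16 − 8 = 8 ≥ 9, which does not hold.

False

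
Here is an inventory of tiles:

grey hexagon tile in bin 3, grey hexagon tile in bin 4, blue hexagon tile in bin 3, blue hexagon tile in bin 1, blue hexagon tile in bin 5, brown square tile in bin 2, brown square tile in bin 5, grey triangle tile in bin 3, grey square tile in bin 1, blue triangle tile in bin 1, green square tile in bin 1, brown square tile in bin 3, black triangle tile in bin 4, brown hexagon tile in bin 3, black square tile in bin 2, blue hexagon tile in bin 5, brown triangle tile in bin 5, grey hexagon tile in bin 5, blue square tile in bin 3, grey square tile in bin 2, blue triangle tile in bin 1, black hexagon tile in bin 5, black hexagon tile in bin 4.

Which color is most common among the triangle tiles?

blue

Counts by color (restricted to triangle tiles): blue 2, grey 1, black 1, brown 1.
The maximum is 2, held uniquely by blue.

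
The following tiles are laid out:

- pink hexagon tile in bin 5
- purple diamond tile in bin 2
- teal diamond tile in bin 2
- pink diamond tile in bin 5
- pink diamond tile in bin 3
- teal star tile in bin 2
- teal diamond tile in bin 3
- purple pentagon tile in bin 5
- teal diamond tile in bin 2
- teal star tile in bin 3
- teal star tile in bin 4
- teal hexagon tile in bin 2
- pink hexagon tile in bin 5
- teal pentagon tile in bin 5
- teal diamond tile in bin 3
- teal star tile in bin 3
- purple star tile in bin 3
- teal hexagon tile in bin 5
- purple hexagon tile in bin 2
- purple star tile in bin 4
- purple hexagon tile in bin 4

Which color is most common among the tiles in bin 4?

Counts by color (restricted to tiles in bin 4): purple 2, teal 1.
The maximum is 2, held uniquely by purple.

purple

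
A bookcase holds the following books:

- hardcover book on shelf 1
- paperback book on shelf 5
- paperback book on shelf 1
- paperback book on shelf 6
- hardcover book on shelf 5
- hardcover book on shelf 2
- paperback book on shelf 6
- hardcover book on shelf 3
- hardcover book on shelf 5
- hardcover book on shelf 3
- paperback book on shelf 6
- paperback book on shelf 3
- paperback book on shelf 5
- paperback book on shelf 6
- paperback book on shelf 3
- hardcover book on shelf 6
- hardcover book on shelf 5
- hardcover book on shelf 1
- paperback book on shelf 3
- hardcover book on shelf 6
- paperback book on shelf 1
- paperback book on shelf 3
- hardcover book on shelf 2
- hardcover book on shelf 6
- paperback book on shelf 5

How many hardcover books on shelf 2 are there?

2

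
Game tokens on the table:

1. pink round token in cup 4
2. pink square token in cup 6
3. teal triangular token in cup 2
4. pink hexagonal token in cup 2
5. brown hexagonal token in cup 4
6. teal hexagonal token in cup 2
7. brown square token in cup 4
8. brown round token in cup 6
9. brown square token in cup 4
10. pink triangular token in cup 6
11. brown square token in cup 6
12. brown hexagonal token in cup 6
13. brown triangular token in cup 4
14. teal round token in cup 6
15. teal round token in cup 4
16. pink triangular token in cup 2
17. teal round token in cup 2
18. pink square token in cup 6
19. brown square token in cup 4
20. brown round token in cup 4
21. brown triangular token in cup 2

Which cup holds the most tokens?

cup 4

Counts by cup: cup 4→8, cup 6→7, cup 2→6.
The maximum is 8, held uniquely by cup 4.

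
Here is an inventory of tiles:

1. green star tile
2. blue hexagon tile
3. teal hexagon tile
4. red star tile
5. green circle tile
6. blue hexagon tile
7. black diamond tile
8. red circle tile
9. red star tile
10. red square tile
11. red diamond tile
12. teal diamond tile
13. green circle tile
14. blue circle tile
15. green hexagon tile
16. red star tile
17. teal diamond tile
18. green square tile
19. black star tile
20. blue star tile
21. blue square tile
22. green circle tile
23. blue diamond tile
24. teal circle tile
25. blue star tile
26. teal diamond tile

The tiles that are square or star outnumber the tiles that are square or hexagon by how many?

3

tiles that are square or star: 10.
tiles that are square or hexagon: 7.
10 − 7 = 3.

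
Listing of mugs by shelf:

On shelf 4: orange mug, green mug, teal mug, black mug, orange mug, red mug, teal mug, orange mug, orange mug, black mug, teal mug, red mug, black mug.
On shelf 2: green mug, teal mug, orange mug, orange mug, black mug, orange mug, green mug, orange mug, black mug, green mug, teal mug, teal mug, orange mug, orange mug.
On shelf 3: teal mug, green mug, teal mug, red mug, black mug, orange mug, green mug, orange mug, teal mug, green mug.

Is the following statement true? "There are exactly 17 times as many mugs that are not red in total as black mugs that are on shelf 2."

|mugs that are not red| = 34.
|black mugs on shelf 2| = 2.
The claim requires 34 = 17 × 2 = 34, which holds.

True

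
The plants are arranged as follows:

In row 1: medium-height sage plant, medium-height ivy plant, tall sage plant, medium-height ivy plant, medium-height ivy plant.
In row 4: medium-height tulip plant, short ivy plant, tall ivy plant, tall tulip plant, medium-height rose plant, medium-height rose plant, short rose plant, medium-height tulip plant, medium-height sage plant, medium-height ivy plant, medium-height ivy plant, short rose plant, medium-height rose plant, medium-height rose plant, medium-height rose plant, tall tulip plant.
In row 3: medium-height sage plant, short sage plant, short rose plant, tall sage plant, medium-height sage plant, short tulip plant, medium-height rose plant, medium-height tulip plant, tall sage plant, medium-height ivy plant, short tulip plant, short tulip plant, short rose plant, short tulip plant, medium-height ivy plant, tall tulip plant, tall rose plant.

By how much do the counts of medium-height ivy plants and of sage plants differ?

medium-height ivy plants: 7. sage plants: 8.
|7 − 8| = 8 − 7 = 1.

1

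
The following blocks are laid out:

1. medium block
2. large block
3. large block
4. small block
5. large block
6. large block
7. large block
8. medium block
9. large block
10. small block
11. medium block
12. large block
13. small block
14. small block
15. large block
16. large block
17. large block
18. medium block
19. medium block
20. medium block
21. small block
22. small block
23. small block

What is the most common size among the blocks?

large

Counts by size: large 10, small 7, medium 6.
The maximum is 10, held uniquely by large.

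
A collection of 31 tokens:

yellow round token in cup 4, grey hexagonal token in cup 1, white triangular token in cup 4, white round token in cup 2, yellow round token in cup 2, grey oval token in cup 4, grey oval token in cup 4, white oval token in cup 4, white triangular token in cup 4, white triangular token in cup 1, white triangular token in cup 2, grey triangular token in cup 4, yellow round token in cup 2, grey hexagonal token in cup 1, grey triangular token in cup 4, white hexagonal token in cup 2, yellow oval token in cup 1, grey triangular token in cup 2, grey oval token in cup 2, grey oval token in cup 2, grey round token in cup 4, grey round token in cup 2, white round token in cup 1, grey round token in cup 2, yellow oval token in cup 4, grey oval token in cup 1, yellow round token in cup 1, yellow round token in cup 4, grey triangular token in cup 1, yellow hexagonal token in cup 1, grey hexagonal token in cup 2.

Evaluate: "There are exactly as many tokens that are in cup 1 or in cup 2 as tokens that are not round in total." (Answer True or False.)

False

tokens in cup 1 or in cup 2: 20.
tokens that are not round: 21.
The claim requires 20 = 21, which does not hold.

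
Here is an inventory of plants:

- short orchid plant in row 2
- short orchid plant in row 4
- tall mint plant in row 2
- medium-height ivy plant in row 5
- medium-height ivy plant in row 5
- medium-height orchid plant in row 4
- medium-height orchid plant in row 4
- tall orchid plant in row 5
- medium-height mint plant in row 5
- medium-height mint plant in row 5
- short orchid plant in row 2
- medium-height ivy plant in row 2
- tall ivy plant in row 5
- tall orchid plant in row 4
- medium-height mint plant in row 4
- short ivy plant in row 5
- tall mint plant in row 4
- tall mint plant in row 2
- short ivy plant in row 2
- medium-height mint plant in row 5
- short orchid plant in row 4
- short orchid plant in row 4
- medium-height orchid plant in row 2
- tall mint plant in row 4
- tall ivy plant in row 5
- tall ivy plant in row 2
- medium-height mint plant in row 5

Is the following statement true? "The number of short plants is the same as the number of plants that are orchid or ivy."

There are 7 short plants.
There are 18 plants that are orchid or ivy.
The claim requires 7 = 18, which does not hold.

False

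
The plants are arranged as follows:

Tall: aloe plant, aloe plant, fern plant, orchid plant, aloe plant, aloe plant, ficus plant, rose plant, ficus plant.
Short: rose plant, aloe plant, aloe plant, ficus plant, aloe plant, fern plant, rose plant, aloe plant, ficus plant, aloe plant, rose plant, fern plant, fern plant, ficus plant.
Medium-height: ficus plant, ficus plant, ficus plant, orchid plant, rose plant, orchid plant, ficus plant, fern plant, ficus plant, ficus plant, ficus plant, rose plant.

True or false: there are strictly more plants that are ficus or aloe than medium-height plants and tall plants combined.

False

There are 21 plants that are ficus or aloe.
medium-height plants: 12; tall plants: 9; combined: 12 + 9 = 21.
The claim requires 21 > 21, which does not hold.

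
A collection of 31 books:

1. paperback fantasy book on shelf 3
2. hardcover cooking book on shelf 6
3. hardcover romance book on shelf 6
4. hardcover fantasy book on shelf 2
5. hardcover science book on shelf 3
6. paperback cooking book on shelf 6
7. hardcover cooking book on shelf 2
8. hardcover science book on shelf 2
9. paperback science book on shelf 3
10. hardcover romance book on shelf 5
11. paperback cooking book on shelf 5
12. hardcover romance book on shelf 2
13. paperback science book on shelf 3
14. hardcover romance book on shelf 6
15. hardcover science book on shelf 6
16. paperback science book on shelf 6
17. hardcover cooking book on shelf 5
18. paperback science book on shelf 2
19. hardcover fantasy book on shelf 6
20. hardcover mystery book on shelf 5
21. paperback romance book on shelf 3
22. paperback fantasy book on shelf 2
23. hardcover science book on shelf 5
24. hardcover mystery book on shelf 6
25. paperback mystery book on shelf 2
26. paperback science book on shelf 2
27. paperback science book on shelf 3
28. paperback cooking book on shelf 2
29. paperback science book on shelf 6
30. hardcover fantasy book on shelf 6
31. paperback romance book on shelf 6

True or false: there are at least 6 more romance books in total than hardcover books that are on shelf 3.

romance books: 6.
hardcover books on shelf 3: 1.
The claim requires 6 − 1 = 5 ≥ 6, which does not hold.

False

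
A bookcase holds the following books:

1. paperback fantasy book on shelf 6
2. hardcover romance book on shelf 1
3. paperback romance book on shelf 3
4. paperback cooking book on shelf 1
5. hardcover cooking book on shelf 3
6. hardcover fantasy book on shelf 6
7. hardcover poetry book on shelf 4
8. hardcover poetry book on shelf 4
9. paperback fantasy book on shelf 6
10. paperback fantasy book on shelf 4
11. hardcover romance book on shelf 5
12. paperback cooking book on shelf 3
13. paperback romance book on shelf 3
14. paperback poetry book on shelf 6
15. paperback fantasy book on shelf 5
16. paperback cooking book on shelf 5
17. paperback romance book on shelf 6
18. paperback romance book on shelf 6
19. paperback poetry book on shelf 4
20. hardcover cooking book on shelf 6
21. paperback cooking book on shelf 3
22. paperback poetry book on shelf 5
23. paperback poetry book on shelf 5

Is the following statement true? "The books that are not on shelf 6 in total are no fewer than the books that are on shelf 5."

There are 16 books that are not on shelf 6.
There are 5 books on shelf 5.
The claim requires 16 ≥ 5, which holds.

True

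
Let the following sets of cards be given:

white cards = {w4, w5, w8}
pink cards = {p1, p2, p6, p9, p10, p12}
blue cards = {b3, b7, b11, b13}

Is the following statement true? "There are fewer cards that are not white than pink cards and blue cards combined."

False

There are 10 cards that are not white.
pink cards: 6; blue cards: 4; combined: 6 + 4 = 10.
The claim requires 10 < 10, which does not hold.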